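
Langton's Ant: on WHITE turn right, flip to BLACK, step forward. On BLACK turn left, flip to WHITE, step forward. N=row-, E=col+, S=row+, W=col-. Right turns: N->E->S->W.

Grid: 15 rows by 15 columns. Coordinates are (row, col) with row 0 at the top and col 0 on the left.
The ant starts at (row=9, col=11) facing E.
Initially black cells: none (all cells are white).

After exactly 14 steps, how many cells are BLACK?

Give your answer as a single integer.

Step 1: on WHITE (9,11): turn R to S, flip to black, move to (10,11). |black|=1
Step 2: on WHITE (10,11): turn R to W, flip to black, move to (10,10). |black|=2
Step 3: on WHITE (10,10): turn R to N, flip to black, move to (9,10). |black|=3
Step 4: on WHITE (9,10): turn R to E, flip to black, move to (9,11). |black|=4
Step 5: on BLACK (9,11): turn L to N, flip to white, move to (8,11). |black|=3
Step 6: on WHITE (8,11): turn R to E, flip to black, move to (8,12). |black|=4
Step 7: on WHITE (8,12): turn R to S, flip to black, move to (9,12). |black|=5
Step 8: on WHITE (9,12): turn R to W, flip to black, move to (9,11). |black|=6
Step 9: on WHITE (9,11): turn R to N, flip to black, move to (8,11). |black|=7
Step 10: on BLACK (8,11): turn L to W, flip to white, move to (8,10). |black|=6
Step 11: on WHITE (8,10): turn R to N, flip to black, move to (7,10). |black|=7
Step 12: on WHITE (7,10): turn R to E, flip to black, move to (7,11). |black|=8
Step 13: on WHITE (7,11): turn R to S, flip to black, move to (8,11). |black|=9
Step 14: on WHITE (8,11): turn R to W, flip to black, move to (8,10). |black|=10

Answer: 10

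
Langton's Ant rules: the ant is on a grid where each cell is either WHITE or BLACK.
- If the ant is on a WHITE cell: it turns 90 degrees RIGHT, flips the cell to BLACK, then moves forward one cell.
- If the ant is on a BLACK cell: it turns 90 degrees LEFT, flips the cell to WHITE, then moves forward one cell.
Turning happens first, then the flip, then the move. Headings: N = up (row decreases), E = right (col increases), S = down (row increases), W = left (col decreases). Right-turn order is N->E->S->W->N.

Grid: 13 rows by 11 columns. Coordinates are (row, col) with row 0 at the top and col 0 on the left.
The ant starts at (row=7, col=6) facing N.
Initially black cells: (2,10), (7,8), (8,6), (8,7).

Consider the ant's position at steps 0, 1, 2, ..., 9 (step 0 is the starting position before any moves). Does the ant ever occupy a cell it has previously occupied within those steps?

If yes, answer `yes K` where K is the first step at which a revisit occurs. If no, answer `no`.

Step 1: on WHITE (7,6): turn R to E, flip to black, move to (7,7). |black|=5 — new cell
Step 2: on WHITE (7,7): turn R to S, flip to black, move to (8,7). |black|=6 — new cell
Step 3: on BLACK (8,7): turn L to E, flip to white, move to (8,8). |black|=5 — new cell
Step 4: on WHITE (8,8): turn R to S, flip to black, move to (9,8). |black|=6 — new cell
Step 5: on WHITE (9,8): turn R to W, flip to black, move to (9,7). |black|=7 — new cell
Step 6: on WHITE (9,7): turn R to N, flip to black, move to (8,7). |black|=8 — REVISIT

Answer: yes 6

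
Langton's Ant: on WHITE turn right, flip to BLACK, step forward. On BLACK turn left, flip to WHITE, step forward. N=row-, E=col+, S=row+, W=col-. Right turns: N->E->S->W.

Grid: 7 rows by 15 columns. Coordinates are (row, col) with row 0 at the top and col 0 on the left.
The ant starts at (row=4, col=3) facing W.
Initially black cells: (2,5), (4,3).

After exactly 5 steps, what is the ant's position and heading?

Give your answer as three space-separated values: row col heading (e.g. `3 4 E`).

Answer: 5 3 S

Derivation:
Step 1: on BLACK (4,3): turn L to S, flip to white, move to (5,3). |black|=1
Step 2: on WHITE (5,3): turn R to W, flip to black, move to (5,2). |black|=2
Step 3: on WHITE (5,2): turn R to N, flip to black, move to (4,2). |black|=3
Step 4: on WHITE (4,2): turn R to E, flip to black, move to (4,3). |black|=4
Step 5: on WHITE (4,3): turn R to S, flip to black, move to (5,3). |black|=5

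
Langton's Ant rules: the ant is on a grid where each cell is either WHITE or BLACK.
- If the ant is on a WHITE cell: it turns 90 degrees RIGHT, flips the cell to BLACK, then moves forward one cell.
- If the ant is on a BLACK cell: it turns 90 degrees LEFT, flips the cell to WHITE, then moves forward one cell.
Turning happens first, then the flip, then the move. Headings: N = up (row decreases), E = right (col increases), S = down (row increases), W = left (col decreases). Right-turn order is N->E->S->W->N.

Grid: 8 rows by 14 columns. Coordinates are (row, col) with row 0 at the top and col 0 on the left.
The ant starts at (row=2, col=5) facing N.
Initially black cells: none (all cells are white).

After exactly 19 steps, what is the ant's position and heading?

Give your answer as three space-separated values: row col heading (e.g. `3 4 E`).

Step 1: on WHITE (2,5): turn R to E, flip to black, move to (2,6). |black|=1
Step 2: on WHITE (2,6): turn R to S, flip to black, move to (3,6). |black|=2
Step 3: on WHITE (3,6): turn R to W, flip to black, move to (3,5). |black|=3
Step 4: on WHITE (3,5): turn R to N, flip to black, move to (2,5). |black|=4
Step 5: on BLACK (2,5): turn L to W, flip to white, move to (2,4). |black|=3
Step 6: on WHITE (2,4): turn R to N, flip to black, move to (1,4). |black|=4
Step 7: on WHITE (1,4): turn R to E, flip to black, move to (1,5). |black|=5
Step 8: on WHITE (1,5): turn R to S, flip to black, move to (2,5). |black|=6
Step 9: on WHITE (2,5): turn R to W, flip to black, move to (2,4). |black|=7
Step 10: on BLACK (2,4): turn L to S, flip to white, move to (3,4). |black|=6
Step 11: on WHITE (3,4): turn R to W, flip to black, move to (3,3). |black|=7
Step 12: on WHITE (3,3): turn R to N, flip to black, move to (2,3). |black|=8
Step 13: on WHITE (2,3): turn R to E, flip to black, move to (2,4). |black|=9
Step 14: on WHITE (2,4): turn R to S, flip to black, move to (3,4). |black|=10
Step 15: on BLACK (3,4): turn L to E, flip to white, move to (3,5). |black|=9
Step 16: on BLACK (3,5): turn L to N, flip to white, move to (2,5). |black|=8
Step 17: on BLACK (2,5): turn L to W, flip to white, move to (2,4). |black|=7
Step 18: on BLACK (2,4): turn L to S, flip to white, move to (3,4). |black|=6
Step 19: on WHITE (3,4): turn R to W, flip to black, move to (3,3). |black|=7

Answer: 3 3 W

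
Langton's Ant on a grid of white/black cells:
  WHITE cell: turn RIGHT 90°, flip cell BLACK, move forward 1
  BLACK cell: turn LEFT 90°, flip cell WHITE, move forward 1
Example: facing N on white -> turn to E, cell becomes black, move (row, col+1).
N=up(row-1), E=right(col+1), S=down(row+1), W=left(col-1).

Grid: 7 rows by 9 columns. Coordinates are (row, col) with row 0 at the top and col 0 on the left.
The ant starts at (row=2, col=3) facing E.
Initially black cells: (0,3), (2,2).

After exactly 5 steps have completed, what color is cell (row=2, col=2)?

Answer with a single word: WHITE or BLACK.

Answer: WHITE

Derivation:
Step 1: on WHITE (2,3): turn R to S, flip to black, move to (3,3). |black|=3
Step 2: on WHITE (3,3): turn R to W, flip to black, move to (3,2). |black|=4
Step 3: on WHITE (3,2): turn R to N, flip to black, move to (2,2). |black|=5
Step 4: on BLACK (2,2): turn L to W, flip to white, move to (2,1). |black|=4
Step 5: on WHITE (2,1): turn R to N, flip to black, move to (1,1). |black|=5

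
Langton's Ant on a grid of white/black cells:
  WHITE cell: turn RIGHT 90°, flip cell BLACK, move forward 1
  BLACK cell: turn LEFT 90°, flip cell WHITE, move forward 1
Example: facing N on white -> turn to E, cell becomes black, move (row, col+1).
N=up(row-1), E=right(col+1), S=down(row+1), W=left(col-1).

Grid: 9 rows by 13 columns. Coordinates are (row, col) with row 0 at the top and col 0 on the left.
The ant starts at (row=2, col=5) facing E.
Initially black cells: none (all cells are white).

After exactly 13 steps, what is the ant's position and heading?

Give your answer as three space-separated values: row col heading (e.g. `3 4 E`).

Answer: 1 5 S

Derivation:
Step 1: on WHITE (2,5): turn R to S, flip to black, move to (3,5). |black|=1
Step 2: on WHITE (3,5): turn R to W, flip to black, move to (3,4). |black|=2
Step 3: on WHITE (3,4): turn R to N, flip to black, move to (2,4). |black|=3
Step 4: on WHITE (2,4): turn R to E, flip to black, move to (2,5). |black|=4
Step 5: on BLACK (2,5): turn L to N, flip to white, move to (1,5). |black|=3
Step 6: on WHITE (1,5): turn R to E, flip to black, move to (1,6). |black|=4
Step 7: on WHITE (1,6): turn R to S, flip to black, move to (2,6). |black|=5
Step 8: on WHITE (2,6): turn R to W, flip to black, move to (2,5). |black|=6
Step 9: on WHITE (2,5): turn R to N, flip to black, move to (1,5). |black|=7
Step 10: on BLACK (1,5): turn L to W, flip to white, move to (1,4). |black|=6
Step 11: on WHITE (1,4): turn R to N, flip to black, move to (0,4). |black|=7
Step 12: on WHITE (0,4): turn R to E, flip to black, move to (0,5). |black|=8
Step 13: on WHITE (0,5): turn R to S, flip to black, move to (1,5). |black|=9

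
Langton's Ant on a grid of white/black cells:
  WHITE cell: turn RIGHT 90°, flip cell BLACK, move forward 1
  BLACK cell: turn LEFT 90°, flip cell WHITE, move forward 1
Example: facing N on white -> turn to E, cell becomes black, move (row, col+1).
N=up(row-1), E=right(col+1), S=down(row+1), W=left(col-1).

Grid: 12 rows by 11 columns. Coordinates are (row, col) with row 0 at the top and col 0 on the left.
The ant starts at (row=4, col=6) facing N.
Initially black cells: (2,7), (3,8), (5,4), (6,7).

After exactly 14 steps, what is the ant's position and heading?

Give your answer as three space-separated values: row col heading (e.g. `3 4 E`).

Step 1: on WHITE (4,6): turn R to E, flip to black, move to (4,7). |black|=5
Step 2: on WHITE (4,7): turn R to S, flip to black, move to (5,7). |black|=6
Step 3: on WHITE (5,7): turn R to W, flip to black, move to (5,6). |black|=7
Step 4: on WHITE (5,6): turn R to N, flip to black, move to (4,6). |black|=8
Step 5: on BLACK (4,6): turn L to W, flip to white, move to (4,5). |black|=7
Step 6: on WHITE (4,5): turn R to N, flip to black, move to (3,5). |black|=8
Step 7: on WHITE (3,5): turn R to E, flip to black, move to (3,6). |black|=9
Step 8: on WHITE (3,6): turn R to S, flip to black, move to (4,6). |black|=10
Step 9: on WHITE (4,6): turn R to W, flip to black, move to (4,5). |black|=11
Step 10: on BLACK (4,5): turn L to S, flip to white, move to (5,5). |black|=10
Step 11: on WHITE (5,5): turn R to W, flip to black, move to (5,4). |black|=11
Step 12: on BLACK (5,4): turn L to S, flip to white, move to (6,4). |black|=10
Step 13: on WHITE (6,4): turn R to W, flip to black, move to (6,3). |black|=11
Step 14: on WHITE (6,3): turn R to N, flip to black, move to (5,3). |black|=12

Answer: 5 3 N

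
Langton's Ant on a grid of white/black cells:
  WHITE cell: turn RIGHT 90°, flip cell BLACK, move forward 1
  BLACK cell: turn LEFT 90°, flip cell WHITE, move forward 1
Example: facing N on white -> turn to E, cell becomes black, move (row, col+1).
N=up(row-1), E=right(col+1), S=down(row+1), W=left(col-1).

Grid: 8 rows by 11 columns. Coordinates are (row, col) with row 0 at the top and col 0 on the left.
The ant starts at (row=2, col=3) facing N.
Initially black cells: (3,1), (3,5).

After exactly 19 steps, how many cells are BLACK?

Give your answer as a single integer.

Step 1: on WHITE (2,3): turn R to E, flip to black, move to (2,4). |black|=3
Step 2: on WHITE (2,4): turn R to S, flip to black, move to (3,4). |black|=4
Step 3: on WHITE (3,4): turn R to W, flip to black, move to (3,3). |black|=5
Step 4: on WHITE (3,3): turn R to N, flip to black, move to (2,3). |black|=6
Step 5: on BLACK (2,3): turn L to W, flip to white, move to (2,2). |black|=5
Step 6: on WHITE (2,2): turn R to N, flip to black, move to (1,2). |black|=6
Step 7: on WHITE (1,2): turn R to E, flip to black, move to (1,3). |black|=7
Step 8: on WHITE (1,3): turn R to S, flip to black, move to (2,3). |black|=8
Step 9: on WHITE (2,3): turn R to W, flip to black, move to (2,2). |black|=9
Step 10: on BLACK (2,2): turn L to S, flip to white, move to (3,2). |black|=8
Step 11: on WHITE (3,2): turn R to W, flip to black, move to (3,1). |black|=9
Step 12: on BLACK (3,1): turn L to S, flip to white, move to (4,1). |black|=8
Step 13: on WHITE (4,1): turn R to W, flip to black, move to (4,0). |black|=9
Step 14: on WHITE (4,0): turn R to N, flip to black, move to (3,0). |black|=10
Step 15: on WHITE (3,0): turn R to E, flip to black, move to (3,1). |black|=11
Step 16: on WHITE (3,1): turn R to S, flip to black, move to (4,1). |black|=12
Step 17: on BLACK (4,1): turn L to E, flip to white, move to (4,2). |black|=11
Step 18: on WHITE (4,2): turn R to S, flip to black, move to (5,2). |black|=12
Step 19: on WHITE (5,2): turn R to W, flip to black, move to (5,1). |black|=13

Answer: 13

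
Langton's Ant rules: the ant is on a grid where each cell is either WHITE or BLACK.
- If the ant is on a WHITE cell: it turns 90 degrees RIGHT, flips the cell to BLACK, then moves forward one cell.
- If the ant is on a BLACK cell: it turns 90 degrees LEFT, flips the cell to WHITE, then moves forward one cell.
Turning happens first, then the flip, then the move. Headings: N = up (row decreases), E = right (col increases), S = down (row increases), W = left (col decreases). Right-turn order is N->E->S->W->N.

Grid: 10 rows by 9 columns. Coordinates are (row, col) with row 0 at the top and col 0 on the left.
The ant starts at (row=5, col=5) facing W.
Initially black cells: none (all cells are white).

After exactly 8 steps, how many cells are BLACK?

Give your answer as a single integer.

Answer: 6

Derivation:
Step 1: on WHITE (5,5): turn R to N, flip to black, move to (4,5). |black|=1
Step 2: on WHITE (4,5): turn R to E, flip to black, move to (4,6). |black|=2
Step 3: on WHITE (4,6): turn R to S, flip to black, move to (5,6). |black|=3
Step 4: on WHITE (5,6): turn R to W, flip to black, move to (5,5). |black|=4
Step 5: on BLACK (5,5): turn L to S, flip to white, move to (6,5). |black|=3
Step 6: on WHITE (6,5): turn R to W, flip to black, move to (6,4). |black|=4
Step 7: on WHITE (6,4): turn R to N, flip to black, move to (5,4). |black|=5
Step 8: on WHITE (5,4): turn R to E, flip to black, move to (5,5). |black|=6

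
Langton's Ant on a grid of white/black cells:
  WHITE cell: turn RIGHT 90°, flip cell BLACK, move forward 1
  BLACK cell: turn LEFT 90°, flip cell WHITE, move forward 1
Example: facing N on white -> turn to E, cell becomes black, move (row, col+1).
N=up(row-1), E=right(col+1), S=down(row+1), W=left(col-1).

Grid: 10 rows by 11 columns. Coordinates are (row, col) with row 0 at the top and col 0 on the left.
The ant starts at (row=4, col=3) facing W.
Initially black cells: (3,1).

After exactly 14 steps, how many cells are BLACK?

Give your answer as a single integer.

Step 1: on WHITE (4,3): turn R to N, flip to black, move to (3,3). |black|=2
Step 2: on WHITE (3,3): turn R to E, flip to black, move to (3,4). |black|=3
Step 3: on WHITE (3,4): turn R to S, flip to black, move to (4,4). |black|=4
Step 4: on WHITE (4,4): turn R to W, flip to black, move to (4,3). |black|=5
Step 5: on BLACK (4,3): turn L to S, flip to white, move to (5,3). |black|=4
Step 6: on WHITE (5,3): turn R to W, flip to black, move to (5,2). |black|=5
Step 7: on WHITE (5,2): turn R to N, flip to black, move to (4,2). |black|=6
Step 8: on WHITE (4,2): turn R to E, flip to black, move to (4,3). |black|=7
Step 9: on WHITE (4,3): turn R to S, flip to black, move to (5,3). |black|=8
Step 10: on BLACK (5,3): turn L to E, flip to white, move to (5,4). |black|=7
Step 11: on WHITE (5,4): turn R to S, flip to black, move to (6,4). |black|=8
Step 12: on WHITE (6,4): turn R to W, flip to black, move to (6,3). |black|=9
Step 13: on WHITE (6,3): turn R to N, flip to black, move to (5,3). |black|=10
Step 14: on WHITE (5,3): turn R to E, flip to black, move to (5,4). |black|=11

Answer: 11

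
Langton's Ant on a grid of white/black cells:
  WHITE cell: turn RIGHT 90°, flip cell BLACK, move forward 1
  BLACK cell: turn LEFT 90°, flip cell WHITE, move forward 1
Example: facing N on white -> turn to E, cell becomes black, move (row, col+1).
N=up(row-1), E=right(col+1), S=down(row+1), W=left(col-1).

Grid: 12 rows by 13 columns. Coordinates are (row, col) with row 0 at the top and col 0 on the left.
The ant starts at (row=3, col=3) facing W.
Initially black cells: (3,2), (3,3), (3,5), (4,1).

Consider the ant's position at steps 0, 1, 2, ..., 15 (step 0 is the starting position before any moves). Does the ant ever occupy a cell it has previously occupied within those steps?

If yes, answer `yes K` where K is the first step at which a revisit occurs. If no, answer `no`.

Step 1: on BLACK (3,3): turn L to S, flip to white, move to (4,3). |black|=3 — new cell
Step 2: on WHITE (4,3): turn R to W, flip to black, move to (4,2). |black|=4 — new cell
Step 3: on WHITE (4,2): turn R to N, flip to black, move to (3,2). |black|=5 — new cell
Step 4: on BLACK (3,2): turn L to W, flip to white, move to (3,1). |black|=4 — new cell
Step 5: on WHITE (3,1): turn R to N, flip to black, move to (2,1). |black|=5 — new cell
Step 6: on WHITE (2,1): turn R to E, flip to black, move to (2,2). |black|=6 — new cell
Step 7: on WHITE (2,2): turn R to S, flip to black, move to (3,2). |black|=7 — REVISIT

Answer: yes 7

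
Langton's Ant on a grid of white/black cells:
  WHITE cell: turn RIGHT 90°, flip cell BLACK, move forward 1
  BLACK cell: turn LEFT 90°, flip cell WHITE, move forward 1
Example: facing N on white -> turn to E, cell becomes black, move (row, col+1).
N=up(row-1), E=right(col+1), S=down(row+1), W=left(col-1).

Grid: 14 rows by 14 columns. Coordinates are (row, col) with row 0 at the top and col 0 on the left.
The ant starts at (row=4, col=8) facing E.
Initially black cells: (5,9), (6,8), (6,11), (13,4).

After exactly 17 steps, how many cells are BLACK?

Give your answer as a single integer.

Step 1: on WHITE (4,8): turn R to S, flip to black, move to (5,8). |black|=5
Step 2: on WHITE (5,8): turn R to W, flip to black, move to (5,7). |black|=6
Step 3: on WHITE (5,7): turn R to N, flip to black, move to (4,7). |black|=7
Step 4: on WHITE (4,7): turn R to E, flip to black, move to (4,8). |black|=8
Step 5: on BLACK (4,8): turn L to N, flip to white, move to (3,8). |black|=7
Step 6: on WHITE (3,8): turn R to E, flip to black, move to (3,9). |black|=8
Step 7: on WHITE (3,9): turn R to S, flip to black, move to (4,9). |black|=9
Step 8: on WHITE (4,9): turn R to W, flip to black, move to (4,8). |black|=10
Step 9: on WHITE (4,8): turn R to N, flip to black, move to (3,8). |black|=11
Step 10: on BLACK (3,8): turn L to W, flip to white, move to (3,7). |black|=10
Step 11: on WHITE (3,7): turn R to N, flip to black, move to (2,7). |black|=11
Step 12: on WHITE (2,7): turn R to E, flip to black, move to (2,8). |black|=12
Step 13: on WHITE (2,8): turn R to S, flip to black, move to (3,8). |black|=13
Step 14: on WHITE (3,8): turn R to W, flip to black, move to (3,7). |black|=14
Step 15: on BLACK (3,7): turn L to S, flip to white, move to (4,7). |black|=13
Step 16: on BLACK (4,7): turn L to E, flip to white, move to (4,8). |black|=12
Step 17: on BLACK (4,8): turn L to N, flip to white, move to (3,8). |black|=11

Answer: 11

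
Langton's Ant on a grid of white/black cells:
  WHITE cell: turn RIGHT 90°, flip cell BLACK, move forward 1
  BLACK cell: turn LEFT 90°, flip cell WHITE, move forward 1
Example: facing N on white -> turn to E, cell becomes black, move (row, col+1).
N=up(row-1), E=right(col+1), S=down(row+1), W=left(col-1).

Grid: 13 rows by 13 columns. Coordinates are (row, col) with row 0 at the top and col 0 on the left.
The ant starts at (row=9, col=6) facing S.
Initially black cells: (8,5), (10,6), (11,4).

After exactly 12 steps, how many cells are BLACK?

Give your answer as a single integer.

Answer: 11

Derivation:
Step 1: on WHITE (9,6): turn R to W, flip to black, move to (9,5). |black|=4
Step 2: on WHITE (9,5): turn R to N, flip to black, move to (8,5). |black|=5
Step 3: on BLACK (8,5): turn L to W, flip to white, move to (8,4). |black|=4
Step 4: on WHITE (8,4): turn R to N, flip to black, move to (7,4). |black|=5
Step 5: on WHITE (7,4): turn R to E, flip to black, move to (7,5). |black|=6
Step 6: on WHITE (7,5): turn R to S, flip to black, move to (8,5). |black|=7
Step 7: on WHITE (8,5): turn R to W, flip to black, move to (8,4). |black|=8
Step 8: on BLACK (8,4): turn L to S, flip to white, move to (9,4). |black|=7
Step 9: on WHITE (9,4): turn R to W, flip to black, move to (9,3). |black|=8
Step 10: on WHITE (9,3): turn R to N, flip to black, move to (8,3). |black|=9
Step 11: on WHITE (8,3): turn R to E, flip to black, move to (8,4). |black|=10
Step 12: on WHITE (8,4): turn R to S, flip to black, move to (9,4). |black|=11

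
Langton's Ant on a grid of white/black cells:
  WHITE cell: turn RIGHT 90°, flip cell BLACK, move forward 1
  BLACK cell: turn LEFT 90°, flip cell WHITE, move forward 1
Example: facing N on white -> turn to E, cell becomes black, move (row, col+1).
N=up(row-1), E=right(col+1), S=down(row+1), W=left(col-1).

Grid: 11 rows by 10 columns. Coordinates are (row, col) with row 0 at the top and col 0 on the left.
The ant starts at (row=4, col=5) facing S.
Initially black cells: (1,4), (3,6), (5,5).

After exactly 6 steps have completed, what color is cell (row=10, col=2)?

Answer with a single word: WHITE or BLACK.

Answer: WHITE

Derivation:
Step 1: on WHITE (4,5): turn R to W, flip to black, move to (4,4). |black|=4
Step 2: on WHITE (4,4): turn R to N, flip to black, move to (3,4). |black|=5
Step 3: on WHITE (3,4): turn R to E, flip to black, move to (3,5). |black|=6
Step 4: on WHITE (3,5): turn R to S, flip to black, move to (4,5). |black|=7
Step 5: on BLACK (4,5): turn L to E, flip to white, move to (4,6). |black|=6
Step 6: on WHITE (4,6): turn R to S, flip to black, move to (5,6). |black|=7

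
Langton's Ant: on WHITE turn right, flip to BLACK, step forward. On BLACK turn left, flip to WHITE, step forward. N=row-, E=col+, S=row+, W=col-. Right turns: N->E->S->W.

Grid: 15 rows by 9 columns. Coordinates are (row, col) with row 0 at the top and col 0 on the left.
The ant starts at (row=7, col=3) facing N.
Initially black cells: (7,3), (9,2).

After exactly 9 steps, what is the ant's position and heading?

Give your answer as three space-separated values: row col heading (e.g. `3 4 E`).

Step 1: on BLACK (7,3): turn L to W, flip to white, move to (7,2). |black|=1
Step 2: on WHITE (7,2): turn R to N, flip to black, move to (6,2). |black|=2
Step 3: on WHITE (6,2): turn R to E, flip to black, move to (6,3). |black|=3
Step 4: on WHITE (6,3): turn R to S, flip to black, move to (7,3). |black|=4
Step 5: on WHITE (7,3): turn R to W, flip to black, move to (7,2). |black|=5
Step 6: on BLACK (7,2): turn L to S, flip to white, move to (8,2). |black|=4
Step 7: on WHITE (8,2): turn R to W, flip to black, move to (8,1). |black|=5
Step 8: on WHITE (8,1): turn R to N, flip to black, move to (7,1). |black|=6
Step 9: on WHITE (7,1): turn R to E, flip to black, move to (7,2). |black|=7

Answer: 7 2 E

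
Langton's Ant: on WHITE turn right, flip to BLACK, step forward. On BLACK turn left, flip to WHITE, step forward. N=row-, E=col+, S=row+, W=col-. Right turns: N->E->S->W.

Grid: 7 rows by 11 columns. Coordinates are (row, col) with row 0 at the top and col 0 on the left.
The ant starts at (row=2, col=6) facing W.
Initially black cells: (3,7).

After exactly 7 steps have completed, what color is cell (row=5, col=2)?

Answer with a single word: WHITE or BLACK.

Step 1: on WHITE (2,6): turn R to N, flip to black, move to (1,6). |black|=2
Step 2: on WHITE (1,6): turn R to E, flip to black, move to (1,7). |black|=3
Step 3: on WHITE (1,7): turn R to S, flip to black, move to (2,7). |black|=4
Step 4: on WHITE (2,7): turn R to W, flip to black, move to (2,6). |black|=5
Step 5: on BLACK (2,6): turn L to S, flip to white, move to (3,6). |black|=4
Step 6: on WHITE (3,6): turn R to W, flip to black, move to (3,5). |black|=5
Step 7: on WHITE (3,5): turn R to N, flip to black, move to (2,5). |black|=6

Answer: WHITE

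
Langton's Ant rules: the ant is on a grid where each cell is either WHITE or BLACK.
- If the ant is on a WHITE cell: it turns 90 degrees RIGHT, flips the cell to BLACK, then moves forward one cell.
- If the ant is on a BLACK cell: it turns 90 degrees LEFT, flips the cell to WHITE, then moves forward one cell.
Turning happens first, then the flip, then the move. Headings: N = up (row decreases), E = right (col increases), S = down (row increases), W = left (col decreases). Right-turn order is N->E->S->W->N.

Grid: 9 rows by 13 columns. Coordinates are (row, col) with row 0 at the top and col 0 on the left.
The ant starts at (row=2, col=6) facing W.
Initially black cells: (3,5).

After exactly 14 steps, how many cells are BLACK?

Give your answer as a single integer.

Step 1: on WHITE (2,6): turn R to N, flip to black, move to (1,6). |black|=2
Step 2: on WHITE (1,6): turn R to E, flip to black, move to (1,7). |black|=3
Step 3: on WHITE (1,7): turn R to S, flip to black, move to (2,7). |black|=4
Step 4: on WHITE (2,7): turn R to W, flip to black, move to (2,6). |black|=5
Step 5: on BLACK (2,6): turn L to S, flip to white, move to (3,6). |black|=4
Step 6: on WHITE (3,6): turn R to W, flip to black, move to (3,5). |black|=5
Step 7: on BLACK (3,5): turn L to S, flip to white, move to (4,5). |black|=4
Step 8: on WHITE (4,5): turn R to W, flip to black, move to (4,4). |black|=5
Step 9: on WHITE (4,4): turn R to N, flip to black, move to (3,4). |black|=6
Step 10: on WHITE (3,4): turn R to E, flip to black, move to (3,5). |black|=7
Step 11: on WHITE (3,5): turn R to S, flip to black, move to (4,5). |black|=8
Step 12: on BLACK (4,5): turn L to E, flip to white, move to (4,6). |black|=7
Step 13: on WHITE (4,6): turn R to S, flip to black, move to (5,6). |black|=8
Step 14: on WHITE (5,6): turn R to W, flip to black, move to (5,5). |black|=9

Answer: 9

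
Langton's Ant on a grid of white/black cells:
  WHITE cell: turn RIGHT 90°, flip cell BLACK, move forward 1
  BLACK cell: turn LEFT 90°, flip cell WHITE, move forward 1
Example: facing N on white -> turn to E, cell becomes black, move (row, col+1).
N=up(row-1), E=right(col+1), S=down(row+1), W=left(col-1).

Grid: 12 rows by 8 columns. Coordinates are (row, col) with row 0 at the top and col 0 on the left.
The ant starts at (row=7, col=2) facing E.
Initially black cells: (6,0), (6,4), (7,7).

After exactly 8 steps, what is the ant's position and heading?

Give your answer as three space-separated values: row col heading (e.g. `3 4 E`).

Answer: 7 2 W

Derivation:
Step 1: on WHITE (7,2): turn R to S, flip to black, move to (8,2). |black|=4
Step 2: on WHITE (8,2): turn R to W, flip to black, move to (8,1). |black|=5
Step 3: on WHITE (8,1): turn R to N, flip to black, move to (7,1). |black|=6
Step 4: on WHITE (7,1): turn R to E, flip to black, move to (7,2). |black|=7
Step 5: on BLACK (7,2): turn L to N, flip to white, move to (6,2). |black|=6
Step 6: on WHITE (6,2): turn R to E, flip to black, move to (6,3). |black|=7
Step 7: on WHITE (6,3): turn R to S, flip to black, move to (7,3). |black|=8
Step 8: on WHITE (7,3): turn R to W, flip to black, move to (7,2). |black|=9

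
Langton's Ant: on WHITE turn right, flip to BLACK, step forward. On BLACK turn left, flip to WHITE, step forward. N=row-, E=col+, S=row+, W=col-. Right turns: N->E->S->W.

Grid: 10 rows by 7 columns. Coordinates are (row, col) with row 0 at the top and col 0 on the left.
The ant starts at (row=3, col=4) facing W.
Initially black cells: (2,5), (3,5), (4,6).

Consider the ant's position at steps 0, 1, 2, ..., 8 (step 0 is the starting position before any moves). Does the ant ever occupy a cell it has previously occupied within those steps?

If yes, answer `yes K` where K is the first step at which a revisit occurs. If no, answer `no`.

Step 1: on WHITE (3,4): turn R to N, flip to black, move to (2,4). |black|=4 — new cell
Step 2: on WHITE (2,4): turn R to E, flip to black, move to (2,5). |black|=5 — new cell
Step 3: on BLACK (2,5): turn L to N, flip to white, move to (1,5). |black|=4 — new cell
Step 4: on WHITE (1,5): turn R to E, flip to black, move to (1,6). |black|=5 — new cell
Step 5: on WHITE (1,6): turn R to S, flip to black, move to (2,6). |black|=6 — new cell
Step 6: on WHITE (2,6): turn R to W, flip to black, move to (2,5). |black|=7 — REVISIT

Answer: yes 6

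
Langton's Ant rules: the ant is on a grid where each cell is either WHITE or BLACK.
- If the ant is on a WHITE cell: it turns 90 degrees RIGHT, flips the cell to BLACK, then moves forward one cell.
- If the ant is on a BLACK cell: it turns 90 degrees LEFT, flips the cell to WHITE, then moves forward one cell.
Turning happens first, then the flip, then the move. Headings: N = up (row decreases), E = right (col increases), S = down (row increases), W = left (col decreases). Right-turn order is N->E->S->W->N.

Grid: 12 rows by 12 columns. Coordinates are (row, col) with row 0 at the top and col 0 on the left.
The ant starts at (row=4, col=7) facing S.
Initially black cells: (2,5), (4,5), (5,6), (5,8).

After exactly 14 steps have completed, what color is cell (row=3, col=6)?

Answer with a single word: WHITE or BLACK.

Step 1: on WHITE (4,7): turn R to W, flip to black, move to (4,6). |black|=5
Step 2: on WHITE (4,6): turn R to N, flip to black, move to (3,6). |black|=6
Step 3: on WHITE (3,6): turn R to E, flip to black, move to (3,7). |black|=7
Step 4: on WHITE (3,7): turn R to S, flip to black, move to (4,7). |black|=8
Step 5: on BLACK (4,7): turn L to E, flip to white, move to (4,8). |black|=7
Step 6: on WHITE (4,8): turn R to S, flip to black, move to (5,8). |black|=8
Step 7: on BLACK (5,8): turn L to E, flip to white, move to (5,9). |black|=7
Step 8: on WHITE (5,9): turn R to S, flip to black, move to (6,9). |black|=8
Step 9: on WHITE (6,9): turn R to W, flip to black, move to (6,8). |black|=9
Step 10: on WHITE (6,8): turn R to N, flip to black, move to (5,8). |black|=10
Step 11: on WHITE (5,8): turn R to E, flip to black, move to (5,9). |black|=11
Step 12: on BLACK (5,9): turn L to N, flip to white, move to (4,9). |black|=10
Step 13: on WHITE (4,9): turn R to E, flip to black, move to (4,10). |black|=11
Step 14: on WHITE (4,10): turn R to S, flip to black, move to (5,10). |black|=12

Answer: BLACK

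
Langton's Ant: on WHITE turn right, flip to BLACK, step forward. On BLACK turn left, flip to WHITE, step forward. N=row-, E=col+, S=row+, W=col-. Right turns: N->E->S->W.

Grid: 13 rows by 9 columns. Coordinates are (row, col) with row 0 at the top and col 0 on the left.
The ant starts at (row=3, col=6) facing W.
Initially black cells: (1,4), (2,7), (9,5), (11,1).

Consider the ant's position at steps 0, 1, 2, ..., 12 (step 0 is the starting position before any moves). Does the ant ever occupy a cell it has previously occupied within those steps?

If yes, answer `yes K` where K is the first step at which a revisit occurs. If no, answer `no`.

Step 1: on WHITE (3,6): turn R to N, flip to black, move to (2,6). |black|=5 — new cell
Step 2: on WHITE (2,6): turn R to E, flip to black, move to (2,7). |black|=6 — new cell
Step 3: on BLACK (2,7): turn L to N, flip to white, move to (1,7). |black|=5 — new cell
Step 4: on WHITE (1,7): turn R to E, flip to black, move to (1,8). |black|=6 — new cell
Step 5: on WHITE (1,8): turn R to S, flip to black, move to (2,8). |black|=7 — new cell
Step 6: on WHITE (2,8): turn R to W, flip to black, move to (2,7). |black|=8 — REVISIT

Answer: yes 6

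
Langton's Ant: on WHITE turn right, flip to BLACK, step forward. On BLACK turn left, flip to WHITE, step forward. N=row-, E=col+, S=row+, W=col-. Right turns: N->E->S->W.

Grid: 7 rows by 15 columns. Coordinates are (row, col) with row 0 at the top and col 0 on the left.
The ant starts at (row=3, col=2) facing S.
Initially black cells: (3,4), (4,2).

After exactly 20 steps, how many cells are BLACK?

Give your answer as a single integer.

Answer: 10

Derivation:
Step 1: on WHITE (3,2): turn R to W, flip to black, move to (3,1). |black|=3
Step 2: on WHITE (3,1): turn R to N, flip to black, move to (2,1). |black|=4
Step 3: on WHITE (2,1): turn R to E, flip to black, move to (2,2). |black|=5
Step 4: on WHITE (2,2): turn R to S, flip to black, move to (3,2). |black|=6
Step 5: on BLACK (3,2): turn L to E, flip to white, move to (3,3). |black|=5
Step 6: on WHITE (3,3): turn R to S, flip to black, move to (4,3). |black|=6
Step 7: on WHITE (4,3): turn R to W, flip to black, move to (4,2). |black|=7
Step 8: on BLACK (4,2): turn L to S, flip to white, move to (5,2). |black|=6
Step 9: on WHITE (5,2): turn R to W, flip to black, move to (5,1). |black|=7
Step 10: on WHITE (5,1): turn R to N, flip to black, move to (4,1). |black|=8
Step 11: on WHITE (4,1): turn R to E, flip to black, move to (4,2). |black|=9
Step 12: on WHITE (4,2): turn R to S, flip to black, move to (5,2). |black|=10
Step 13: on BLACK (5,2): turn L to E, flip to white, move to (5,3). |black|=9
Step 14: on WHITE (5,3): turn R to S, flip to black, move to (6,3). |black|=10
Step 15: on WHITE (6,3): turn R to W, flip to black, move to (6,2). |black|=11
Step 16: on WHITE (6,2): turn R to N, flip to black, move to (5,2). |black|=12
Step 17: on WHITE (5,2): turn R to E, flip to black, move to (5,3). |black|=13
Step 18: on BLACK (5,3): turn L to N, flip to white, move to (4,3). |black|=12
Step 19: on BLACK (4,3): turn L to W, flip to white, move to (4,2). |black|=11
Step 20: on BLACK (4,2): turn L to S, flip to white, move to (5,2). |black|=10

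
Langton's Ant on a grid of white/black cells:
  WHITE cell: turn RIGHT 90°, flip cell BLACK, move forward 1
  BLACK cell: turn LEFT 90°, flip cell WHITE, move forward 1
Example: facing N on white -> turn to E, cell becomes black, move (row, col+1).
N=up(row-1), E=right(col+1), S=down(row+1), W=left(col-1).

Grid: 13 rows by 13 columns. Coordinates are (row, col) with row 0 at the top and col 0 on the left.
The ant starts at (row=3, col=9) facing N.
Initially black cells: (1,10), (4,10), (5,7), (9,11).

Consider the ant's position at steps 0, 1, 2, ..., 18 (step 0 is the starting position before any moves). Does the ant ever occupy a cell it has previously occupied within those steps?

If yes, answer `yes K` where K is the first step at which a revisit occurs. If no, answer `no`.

Step 1: on WHITE (3,9): turn R to E, flip to black, move to (3,10). |black|=5 — new cell
Step 2: on WHITE (3,10): turn R to S, flip to black, move to (4,10). |black|=6 — new cell
Step 3: on BLACK (4,10): turn L to E, flip to white, move to (4,11). |black|=5 — new cell
Step 4: on WHITE (4,11): turn R to S, flip to black, move to (5,11). |black|=6 — new cell
Step 5: on WHITE (5,11): turn R to W, flip to black, move to (5,10). |black|=7 — new cell
Step 6: on WHITE (5,10): turn R to N, flip to black, move to (4,10). |black|=8 — REVISIT

Answer: yes 6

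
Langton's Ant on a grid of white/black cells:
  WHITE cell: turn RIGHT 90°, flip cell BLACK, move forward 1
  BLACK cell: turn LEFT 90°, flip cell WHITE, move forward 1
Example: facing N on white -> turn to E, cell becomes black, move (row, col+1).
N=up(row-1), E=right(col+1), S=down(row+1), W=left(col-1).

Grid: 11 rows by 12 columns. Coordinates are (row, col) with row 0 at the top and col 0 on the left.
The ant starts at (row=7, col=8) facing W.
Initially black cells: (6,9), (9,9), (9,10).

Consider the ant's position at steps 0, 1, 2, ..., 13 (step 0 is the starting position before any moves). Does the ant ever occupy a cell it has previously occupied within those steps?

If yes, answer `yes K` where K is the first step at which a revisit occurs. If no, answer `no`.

Step 1: on WHITE (7,8): turn R to N, flip to black, move to (6,8). |black|=4 — new cell
Step 2: on WHITE (6,8): turn R to E, flip to black, move to (6,9). |black|=5 — new cell
Step 3: on BLACK (6,9): turn L to N, flip to white, move to (5,9). |black|=4 — new cell
Step 4: on WHITE (5,9): turn R to E, flip to black, move to (5,10). |black|=5 — new cell
Step 5: on WHITE (5,10): turn R to S, flip to black, move to (6,10). |black|=6 — new cell
Step 6: on WHITE (6,10): turn R to W, flip to black, move to (6,9). |black|=7 — REVISIT

Answer: yes 6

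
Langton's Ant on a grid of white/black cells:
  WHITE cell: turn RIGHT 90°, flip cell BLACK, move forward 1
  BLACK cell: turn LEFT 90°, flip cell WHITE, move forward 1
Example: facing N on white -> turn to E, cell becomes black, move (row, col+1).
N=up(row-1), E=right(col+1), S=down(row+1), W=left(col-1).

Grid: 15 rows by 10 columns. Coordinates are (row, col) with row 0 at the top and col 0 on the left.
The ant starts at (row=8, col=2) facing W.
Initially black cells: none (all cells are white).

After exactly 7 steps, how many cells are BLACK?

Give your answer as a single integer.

Step 1: on WHITE (8,2): turn R to N, flip to black, move to (7,2). |black|=1
Step 2: on WHITE (7,2): turn R to E, flip to black, move to (7,3). |black|=2
Step 3: on WHITE (7,3): turn R to S, flip to black, move to (8,3). |black|=3
Step 4: on WHITE (8,3): turn R to W, flip to black, move to (8,2). |black|=4
Step 5: on BLACK (8,2): turn L to S, flip to white, move to (9,2). |black|=3
Step 6: on WHITE (9,2): turn R to W, flip to black, move to (9,1). |black|=4
Step 7: on WHITE (9,1): turn R to N, flip to black, move to (8,1). |black|=5

Answer: 5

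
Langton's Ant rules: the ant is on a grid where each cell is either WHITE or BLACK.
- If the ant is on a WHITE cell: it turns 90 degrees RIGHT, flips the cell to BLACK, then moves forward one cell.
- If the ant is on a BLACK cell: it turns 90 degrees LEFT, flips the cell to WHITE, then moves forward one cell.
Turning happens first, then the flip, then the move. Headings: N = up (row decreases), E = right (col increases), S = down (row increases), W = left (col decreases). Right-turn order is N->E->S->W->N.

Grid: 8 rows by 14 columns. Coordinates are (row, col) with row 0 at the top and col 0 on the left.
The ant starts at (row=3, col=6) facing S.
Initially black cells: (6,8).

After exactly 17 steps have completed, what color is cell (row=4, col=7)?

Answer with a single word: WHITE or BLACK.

Answer: BLACK

Derivation:
Step 1: on WHITE (3,6): turn R to W, flip to black, move to (3,5). |black|=2
Step 2: on WHITE (3,5): turn R to N, flip to black, move to (2,5). |black|=3
Step 3: on WHITE (2,5): turn R to E, flip to black, move to (2,6). |black|=4
Step 4: on WHITE (2,6): turn R to S, flip to black, move to (3,6). |black|=5
Step 5: on BLACK (3,6): turn L to E, flip to white, move to (3,7). |black|=4
Step 6: on WHITE (3,7): turn R to S, flip to black, move to (4,7). |black|=5
Step 7: on WHITE (4,7): turn R to W, flip to black, move to (4,6). |black|=6
Step 8: on WHITE (4,6): turn R to N, flip to black, move to (3,6). |black|=7
Step 9: on WHITE (3,6): turn R to E, flip to black, move to (3,7). |black|=8
Step 10: on BLACK (3,7): turn L to N, flip to white, move to (2,7). |black|=7
Step 11: on WHITE (2,7): turn R to E, flip to black, move to (2,8). |black|=8
Step 12: on WHITE (2,8): turn R to S, flip to black, move to (3,8). |black|=9
Step 13: on WHITE (3,8): turn R to W, flip to black, move to (3,7). |black|=10
Step 14: on WHITE (3,7): turn R to N, flip to black, move to (2,7). |black|=11
Step 15: on BLACK (2,7): turn L to W, flip to white, move to (2,6). |black|=10
Step 16: on BLACK (2,6): turn L to S, flip to white, move to (3,6). |black|=9
Step 17: on BLACK (3,6): turn L to E, flip to white, move to (3,7). |black|=8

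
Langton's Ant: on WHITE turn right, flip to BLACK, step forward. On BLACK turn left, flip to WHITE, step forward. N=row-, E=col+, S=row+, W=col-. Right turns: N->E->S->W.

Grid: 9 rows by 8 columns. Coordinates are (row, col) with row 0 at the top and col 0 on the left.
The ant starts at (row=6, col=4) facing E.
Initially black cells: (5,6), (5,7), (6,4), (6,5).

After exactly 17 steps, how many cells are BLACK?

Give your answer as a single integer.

Step 1: on BLACK (6,4): turn L to N, flip to white, move to (5,4). |black|=3
Step 2: on WHITE (5,4): turn R to E, flip to black, move to (5,5). |black|=4
Step 3: on WHITE (5,5): turn R to S, flip to black, move to (6,5). |black|=5
Step 4: on BLACK (6,5): turn L to E, flip to white, move to (6,6). |black|=4
Step 5: on WHITE (6,6): turn R to S, flip to black, move to (7,6). |black|=5
Step 6: on WHITE (7,6): turn R to W, flip to black, move to (7,5). |black|=6
Step 7: on WHITE (7,5): turn R to N, flip to black, move to (6,5). |black|=7
Step 8: on WHITE (6,5): turn R to E, flip to black, move to (6,6). |black|=8
Step 9: on BLACK (6,6): turn L to N, flip to white, move to (5,6). |black|=7
Step 10: on BLACK (5,6): turn L to W, flip to white, move to (5,5). |black|=6
Step 11: on BLACK (5,5): turn L to S, flip to white, move to (6,5). |black|=5
Step 12: on BLACK (6,5): turn L to E, flip to white, move to (6,6). |black|=4
Step 13: on WHITE (6,6): turn R to S, flip to black, move to (7,6). |black|=5
Step 14: on BLACK (7,6): turn L to E, flip to white, move to (7,7). |black|=4
Step 15: on WHITE (7,7): turn R to S, flip to black, move to (8,7). |black|=5
Step 16: on WHITE (8,7): turn R to W, flip to black, move to (8,6). |black|=6
Step 17: on WHITE (8,6): turn R to N, flip to black, move to (7,6). |black|=7

Answer: 7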